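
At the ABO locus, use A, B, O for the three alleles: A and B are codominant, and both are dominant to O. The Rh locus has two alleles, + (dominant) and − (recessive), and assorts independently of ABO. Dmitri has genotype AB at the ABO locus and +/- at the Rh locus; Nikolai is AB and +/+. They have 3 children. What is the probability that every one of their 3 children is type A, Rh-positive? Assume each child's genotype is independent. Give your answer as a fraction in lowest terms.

1/64

ABO cross AB × AB → 1/4 A, 1/4 B, 1/2 AB.
Rh cross +/- × +/+ → 1 Rh+; so P(type A, Rh-positive) = 1/4 × 1 = 1/4 per child.
All 3 independent: (1/4)^3 = 1/64.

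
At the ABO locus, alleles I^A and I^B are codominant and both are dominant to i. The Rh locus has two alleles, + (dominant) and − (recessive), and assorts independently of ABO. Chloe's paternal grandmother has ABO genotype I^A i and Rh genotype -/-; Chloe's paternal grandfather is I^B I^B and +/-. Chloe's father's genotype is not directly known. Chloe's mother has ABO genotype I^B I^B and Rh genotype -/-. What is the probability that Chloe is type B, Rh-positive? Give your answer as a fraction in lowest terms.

3/16

Chloe's father's ABO genotype from I^A i × I^B I^B: 1/2 I^A I^B, 1/2 I^B i.
Crossing each possibility with the mother I^B I^B and summing P(type B): 1/2·1/2 + 1/2·1 = 3/4.
Similarly for Rh via the father's Rh distribution: P(Rh+) = 1/4.
Independent loci: 3/4 × 1/4 = 3/16.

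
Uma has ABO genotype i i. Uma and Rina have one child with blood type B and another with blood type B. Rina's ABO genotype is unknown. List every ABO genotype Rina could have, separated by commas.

For each candidate genotype of Rina, check whether crossing it with i i can produce every observed child phenotype.
  I^A I^A → possible child types {A} ✗
  I^A I^B → possible child types {A, B} ✓
  I^A i → possible child types {O, A} ✗
  I^B I^B → possible child types {B} ✓
  I^B i → possible child types {O, B} ✓
  i i → possible child types {O} ✗

I^A I^B, I^B I^B, I^B i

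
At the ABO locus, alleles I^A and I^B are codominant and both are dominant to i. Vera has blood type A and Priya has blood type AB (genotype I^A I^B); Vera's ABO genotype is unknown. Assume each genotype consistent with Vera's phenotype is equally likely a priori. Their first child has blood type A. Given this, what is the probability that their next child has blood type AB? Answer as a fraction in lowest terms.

Possible genotypes: Vera ∈ {I^A I^A, I^A i}; Priya ∈ {I^A I^B}.
Weight each parental genotype pair by prior × P(type-A child):
  I^A I^A × I^A I^B: posterior weight 1/2; P(next child type AB) = 1/2.
  I^A i × I^A I^B: posterior weight 1/2; P(next child type AB) = 1/4.
Weighted sum = 3/8.

3/8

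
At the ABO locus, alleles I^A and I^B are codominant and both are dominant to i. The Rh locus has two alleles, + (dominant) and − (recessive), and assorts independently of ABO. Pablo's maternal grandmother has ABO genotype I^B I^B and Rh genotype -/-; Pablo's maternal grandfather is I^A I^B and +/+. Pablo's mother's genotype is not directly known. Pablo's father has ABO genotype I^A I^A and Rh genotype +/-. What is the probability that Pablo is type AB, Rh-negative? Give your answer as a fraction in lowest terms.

3/16

Pablo's mother's ABO genotype from I^B I^B × I^A I^B: 1/2 I^A I^B, 1/2 I^B I^B.
Crossing each possibility with the father I^A I^A and summing P(type AB): 1/2·1/2 + 1/2·1 = 3/4.
Similarly for Rh via the mother's Rh distribution: P(Rh-) = 1/4.
Independent loci: 3/4 × 1/4 = 3/16.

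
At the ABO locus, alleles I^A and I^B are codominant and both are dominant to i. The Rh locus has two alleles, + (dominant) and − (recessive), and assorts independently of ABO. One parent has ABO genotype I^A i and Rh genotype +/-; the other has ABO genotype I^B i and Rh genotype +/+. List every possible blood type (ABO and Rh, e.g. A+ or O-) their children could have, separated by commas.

Gametes from I^A i × I^B i give offspring ABO genotypes I^A I^B, I^A i, I^B i, i i, i.e. phenotypes O, A, B, AB.
Rh cross +/- × +/+ → phenotypes Rh+.
Combining independently: O+, A+, B+, AB+.

O+, A+, B+, AB+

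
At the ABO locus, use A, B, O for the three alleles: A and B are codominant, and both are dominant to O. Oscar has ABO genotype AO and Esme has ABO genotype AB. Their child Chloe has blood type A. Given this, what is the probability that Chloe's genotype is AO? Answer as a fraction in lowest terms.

1/2

Cross AO × AB → 1/4 AA, 1/4 AB, 1/4 AO, 1/4 BO.
Type-A genotypes among offspring: AA (1/4), AO (1/4); total 1/2.
P(AO | type A) = (1/4) / (1/2) = 1/2.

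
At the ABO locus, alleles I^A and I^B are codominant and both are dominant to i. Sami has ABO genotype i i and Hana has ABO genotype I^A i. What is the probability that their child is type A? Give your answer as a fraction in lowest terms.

ABO cross i i × I^A i → offspring phenotypes: 1/2 O, 1/2 A.
So P(type A) = 1/2.

1/2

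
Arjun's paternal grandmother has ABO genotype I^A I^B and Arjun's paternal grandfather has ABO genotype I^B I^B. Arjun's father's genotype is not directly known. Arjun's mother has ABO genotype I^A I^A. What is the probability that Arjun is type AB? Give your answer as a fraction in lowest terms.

Arjun's father's ABO genotype from I^A I^B × I^B I^B: 1/2 I^A I^B, 1/2 I^B I^B.
Crossing each possibility with the mother I^A I^A and summing P(type AB): 1/2·1/2 + 1/2·1 = 3/4.

3/4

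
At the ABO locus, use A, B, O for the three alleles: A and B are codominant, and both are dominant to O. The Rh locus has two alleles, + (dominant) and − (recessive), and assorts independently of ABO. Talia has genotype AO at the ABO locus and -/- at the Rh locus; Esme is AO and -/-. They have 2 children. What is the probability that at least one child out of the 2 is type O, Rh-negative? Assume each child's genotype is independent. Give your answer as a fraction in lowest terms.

7/16

ABO cross AO × AO → 1/4 O, 3/4 A.
Rh cross -/- × -/- → 1 Rh-; so P(type O, Rh-negative) = 1/4 × 1 = 1/4 per child.
P(none) = (3/4)^2 = 9/16; P(at least one) = 1 − 9/16 = 7/16.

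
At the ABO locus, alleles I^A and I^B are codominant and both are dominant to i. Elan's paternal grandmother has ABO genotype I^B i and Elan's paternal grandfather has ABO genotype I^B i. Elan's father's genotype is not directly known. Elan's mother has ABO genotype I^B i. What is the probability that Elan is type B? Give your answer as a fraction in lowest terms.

Elan's father's ABO genotype from I^B i × I^B i: 1/4 I^B I^B, 1/2 I^B i, 1/4 i i.
Crossing each possibility with the mother I^B i and summing P(type B): 1/4·1 + 1/2·3/4 + 1/4·1/2 = 3/4.

3/4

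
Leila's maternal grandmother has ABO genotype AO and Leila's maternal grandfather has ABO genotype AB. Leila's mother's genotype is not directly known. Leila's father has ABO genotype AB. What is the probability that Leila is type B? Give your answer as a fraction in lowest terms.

1/4

Leila's mother's ABO genotype from AO × AB: 1/4 AA, 1/4 AB, 1/4 AO, 1/4 BO.
Crossing each possibility with the father AB and summing P(type B): 1/4·0 + 1/4·1/4 + 1/4·1/4 + 1/4·1/2 = 1/4.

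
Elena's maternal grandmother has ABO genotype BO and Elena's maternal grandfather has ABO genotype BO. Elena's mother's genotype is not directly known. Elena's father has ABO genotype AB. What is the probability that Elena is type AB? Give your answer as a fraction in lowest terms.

1/4

Elena's mother's ABO genotype from BO × BO: 1/4 BB, 1/2 BO, 1/4 OO.
Crossing each possibility with the father AB and summing P(type AB): 1/4·1/2 + 1/2·1/4 + 1/4·0 = 1/4.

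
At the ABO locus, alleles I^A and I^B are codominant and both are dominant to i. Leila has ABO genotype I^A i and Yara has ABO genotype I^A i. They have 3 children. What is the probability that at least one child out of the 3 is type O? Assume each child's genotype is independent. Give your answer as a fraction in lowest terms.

37/64

ABO cross I^A i × I^A i → 1/4 O, 3/4 A.
So P(type O) = 1/4 per child.
P(none) = (3/4)^3 = 27/64; P(at least one) = 1 − 27/64 = 37/64.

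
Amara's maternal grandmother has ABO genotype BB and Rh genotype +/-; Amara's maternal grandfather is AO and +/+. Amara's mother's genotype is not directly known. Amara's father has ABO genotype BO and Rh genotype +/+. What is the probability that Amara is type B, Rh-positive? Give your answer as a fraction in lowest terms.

Amara's mother's ABO genotype from BB × AO: 1/2 AB, 1/2 BO.
Crossing each possibility with the father BO and summing P(type B): 1/2·1/2 + 1/2·3/4 = 5/8.
Similarly for Rh via the mother's Rh distribution: P(Rh+) = 1.
Independent loci: 5/8 × 1 = 5/8.

5/8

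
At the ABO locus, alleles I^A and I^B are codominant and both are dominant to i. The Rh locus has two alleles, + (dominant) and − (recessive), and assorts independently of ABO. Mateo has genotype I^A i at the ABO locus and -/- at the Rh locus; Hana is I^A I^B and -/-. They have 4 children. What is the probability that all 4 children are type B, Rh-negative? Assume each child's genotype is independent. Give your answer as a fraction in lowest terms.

1/256

ABO cross I^A i × I^A I^B → 1/2 A, 1/4 B, 1/4 AB.
Rh cross -/- × -/- → 1 Rh-; so P(type B, Rh-negative) = 1/4 × 1 = 1/4 per child.
All 4 independent: (1/4)^4 = 1/256.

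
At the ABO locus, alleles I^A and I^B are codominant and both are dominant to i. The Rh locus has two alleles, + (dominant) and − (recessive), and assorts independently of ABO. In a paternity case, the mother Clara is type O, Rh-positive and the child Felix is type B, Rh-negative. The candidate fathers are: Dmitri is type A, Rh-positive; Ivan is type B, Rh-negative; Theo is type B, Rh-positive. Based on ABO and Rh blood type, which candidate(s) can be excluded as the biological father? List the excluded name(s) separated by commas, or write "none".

Dmitri

A candidate is excluded only if no genotype consistent with his phenotype could produce a type B, Rh-negative child with a type O, Rh-positive mother.
Dmitri (type A, Rh+): no genotype consistent with that phenotype can produce a type-B Rh- child with a type-O mother.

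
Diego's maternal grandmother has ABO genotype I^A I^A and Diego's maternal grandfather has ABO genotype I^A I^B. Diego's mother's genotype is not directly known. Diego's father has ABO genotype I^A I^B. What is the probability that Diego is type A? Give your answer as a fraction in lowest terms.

3/8

Diego's mother's ABO genotype from I^A I^A × I^A I^B: 1/2 I^A I^A, 1/2 I^A I^B.
Crossing each possibility with the father I^A I^B and summing P(type A): 1/2·1/2 + 1/2·1/4 = 3/8.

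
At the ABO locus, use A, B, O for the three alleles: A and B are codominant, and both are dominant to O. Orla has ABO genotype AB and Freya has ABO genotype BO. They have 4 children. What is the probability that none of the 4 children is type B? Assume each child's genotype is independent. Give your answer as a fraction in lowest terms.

ABO cross AB × BO → 1/4 A, 1/2 B, 1/4 AB.
So P(type B) = 1/2 per child.
P(not type B) = 1/2 for one child; (1/2)^4 = 1/16.

1/16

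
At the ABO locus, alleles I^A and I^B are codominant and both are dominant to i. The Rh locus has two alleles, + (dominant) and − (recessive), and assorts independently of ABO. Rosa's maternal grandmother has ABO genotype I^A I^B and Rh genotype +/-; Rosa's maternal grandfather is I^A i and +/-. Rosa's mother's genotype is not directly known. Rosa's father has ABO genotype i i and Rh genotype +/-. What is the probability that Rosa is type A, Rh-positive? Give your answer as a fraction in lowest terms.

Rosa's mother's ABO genotype from I^A I^B × I^A i: 1/4 I^A I^A, 1/4 I^A I^B, 1/4 I^A i, 1/4 I^B i.
Crossing each possibility with the father i i and summing P(type A): 1/4·1 + 1/4·1/2 + 1/4·1/2 + 1/4·0 = 1/2.
Similarly for Rh via the mother's Rh distribution: P(Rh+) = 3/4.
Independent loci: 1/2 × 3/4 = 3/8.

3/8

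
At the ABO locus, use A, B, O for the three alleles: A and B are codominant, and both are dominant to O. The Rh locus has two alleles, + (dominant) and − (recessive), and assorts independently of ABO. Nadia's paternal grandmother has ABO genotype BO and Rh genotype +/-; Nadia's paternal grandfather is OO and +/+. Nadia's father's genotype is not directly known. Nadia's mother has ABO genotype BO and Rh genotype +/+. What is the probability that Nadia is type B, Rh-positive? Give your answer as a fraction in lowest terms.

Nadia's father's ABO genotype from BO × OO: 1/2 BO, 1/2 OO.
Crossing each possibility with the mother BO and summing P(type B): 1/2·3/4 + 1/2·1/2 = 5/8.
Similarly for Rh via the father's Rh distribution: P(Rh+) = 1.
Independent loci: 5/8 × 1 = 5/8.

5/8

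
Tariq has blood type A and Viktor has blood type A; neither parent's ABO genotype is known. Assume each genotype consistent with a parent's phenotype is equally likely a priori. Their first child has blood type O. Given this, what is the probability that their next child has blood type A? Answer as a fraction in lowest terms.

3/4

Possible genotypes: Tariq ∈ {AA, AO}; Viktor ∈ {AA, AO}.
Weight each parental genotype pair by prior × P(type-O child):
  AO × AO: posterior weight 1; P(next child type A) = 3/4.
Weighted sum = 3/4.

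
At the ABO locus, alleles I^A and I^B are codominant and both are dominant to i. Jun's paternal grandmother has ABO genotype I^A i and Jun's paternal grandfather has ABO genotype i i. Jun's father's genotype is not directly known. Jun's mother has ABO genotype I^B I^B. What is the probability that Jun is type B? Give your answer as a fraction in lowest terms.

Jun's father's ABO genotype from I^A i × i i: 1/2 I^A i, 1/2 i i.
Crossing each possibility with the mother I^B I^B and summing P(type B): 1/2·1/2 + 1/2·1 = 3/4.

3/4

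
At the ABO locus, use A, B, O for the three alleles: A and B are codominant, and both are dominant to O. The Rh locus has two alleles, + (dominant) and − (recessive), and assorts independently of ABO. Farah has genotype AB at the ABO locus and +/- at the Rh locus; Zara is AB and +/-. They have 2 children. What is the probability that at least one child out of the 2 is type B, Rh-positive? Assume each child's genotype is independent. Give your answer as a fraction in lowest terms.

ABO cross AB × AB → 1/4 A, 1/4 B, 1/2 AB.
Rh cross +/- × +/- → 3/4 Rh+, 1/4 Rh-; so P(type B, Rh-positive) = 1/4 × 3/4 = 3/16 per child.
P(none) = (13/16)^2 = 169/256; P(at least one) = 1 − 169/256 = 87/256.

87/256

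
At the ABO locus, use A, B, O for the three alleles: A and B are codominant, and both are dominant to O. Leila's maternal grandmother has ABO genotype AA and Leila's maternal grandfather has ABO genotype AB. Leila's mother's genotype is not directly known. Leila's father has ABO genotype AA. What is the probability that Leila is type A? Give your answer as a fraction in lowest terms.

3/4

Leila's mother's ABO genotype from AA × AB: 1/2 AA, 1/2 AB.
Crossing each possibility with the father AA and summing P(type A): 1/2·1 + 1/2·1/2 = 3/4.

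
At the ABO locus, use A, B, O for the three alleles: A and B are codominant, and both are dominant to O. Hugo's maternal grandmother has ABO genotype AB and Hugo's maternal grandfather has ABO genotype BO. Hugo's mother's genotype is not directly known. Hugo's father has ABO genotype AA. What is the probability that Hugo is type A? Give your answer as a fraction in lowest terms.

1/2

Hugo's mother's ABO genotype from AB × BO: 1/4 AB, 1/4 AO, 1/4 BB, 1/4 BO.
Crossing each possibility with the father AA and summing P(type A): 1/4·1/2 + 1/4·1 + 1/4·0 + 1/4·1/2 = 1/2.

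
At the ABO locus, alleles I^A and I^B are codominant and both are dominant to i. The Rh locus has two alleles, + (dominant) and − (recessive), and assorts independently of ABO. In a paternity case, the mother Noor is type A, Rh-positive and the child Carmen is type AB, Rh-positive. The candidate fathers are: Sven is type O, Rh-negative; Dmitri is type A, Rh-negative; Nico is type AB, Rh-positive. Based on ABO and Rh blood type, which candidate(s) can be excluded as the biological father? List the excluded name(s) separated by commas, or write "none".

Sven, Dmitri

A candidate is excluded only if no genotype consistent with his phenotype could produce a type AB, Rh-positive child with a type A, Rh-positive mother.
Sven (type O, Rh-): no genotype consistent with that phenotype can produce a type-AB Rh+ child with a type-A mother.
Dmitri (type A, Rh-): no genotype consistent with that phenotype can produce a type-AB Rh+ child with a type-A mother.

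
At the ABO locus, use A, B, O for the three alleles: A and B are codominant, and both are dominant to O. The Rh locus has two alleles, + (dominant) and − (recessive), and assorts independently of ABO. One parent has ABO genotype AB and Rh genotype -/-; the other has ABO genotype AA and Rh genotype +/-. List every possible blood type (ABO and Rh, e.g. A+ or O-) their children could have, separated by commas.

Gametes from AB × AA give offspring ABO genotypes AA, AB, i.e. phenotypes A, AB.
Rh cross -/- × +/- → phenotypes Rh+, Rh-.
Combining independently: A+, A-, AB+, AB-.

A+, A-, AB+, AB-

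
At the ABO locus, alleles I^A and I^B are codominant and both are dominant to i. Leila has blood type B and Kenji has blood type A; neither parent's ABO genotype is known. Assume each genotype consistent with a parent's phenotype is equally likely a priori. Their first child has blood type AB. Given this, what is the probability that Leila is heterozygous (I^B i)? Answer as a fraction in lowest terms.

1/3

Possible genotypes: Leila ∈ {I^B I^B, I^B i}; Kenji ∈ {I^A I^A, I^A i}.
Weight each parental genotype pair by prior × P(type-AB child):
  I^B I^B × I^A I^A: posterior weight 4/9.
  I^B I^B × I^A i: posterior weight 2/9.
  I^B i × I^A I^A: posterior weight 2/9.
  I^B i × I^A i: posterior weight 1/9.
Sum the posterior weight over pairs where Leila is I^B i: 1/3.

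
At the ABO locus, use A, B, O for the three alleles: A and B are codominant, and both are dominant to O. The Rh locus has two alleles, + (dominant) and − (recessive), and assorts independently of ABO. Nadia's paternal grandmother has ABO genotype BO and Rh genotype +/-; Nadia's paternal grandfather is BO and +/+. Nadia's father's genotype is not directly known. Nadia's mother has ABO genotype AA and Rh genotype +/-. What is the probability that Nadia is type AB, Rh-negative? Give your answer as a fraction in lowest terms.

1/16

Nadia's father's ABO genotype from BO × BO: 1/4 BB, 1/2 BO, 1/4 OO.
Crossing each possibility with the mother AA and summing P(type AB): 1/4·1 + 1/2·1/2 + 1/4·0 = 1/2.
Similarly for Rh via the father's Rh distribution: P(Rh-) = 1/8.
Independent loci: 1/2 × 1/8 = 1/16.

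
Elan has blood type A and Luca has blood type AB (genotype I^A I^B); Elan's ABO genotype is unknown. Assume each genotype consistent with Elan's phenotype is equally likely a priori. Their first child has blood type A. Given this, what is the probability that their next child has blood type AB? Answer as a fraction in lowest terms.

3/8

Possible genotypes: Elan ∈ {I^A I^A, I^A i}; Luca ∈ {I^A I^B}.
Weight each parental genotype pair by prior × P(type-A child):
  I^A I^A × I^A I^B: posterior weight 1/2; P(next child type AB) = 1/2.
  I^A i × I^A I^B: posterior weight 1/2; P(next child type AB) = 1/4.
Weighted sum = 3/8.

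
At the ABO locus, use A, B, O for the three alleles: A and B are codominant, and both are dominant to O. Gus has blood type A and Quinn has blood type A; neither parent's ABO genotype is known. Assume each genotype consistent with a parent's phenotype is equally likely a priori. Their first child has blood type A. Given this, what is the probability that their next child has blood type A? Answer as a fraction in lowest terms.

Possible genotypes: Gus ∈ {AA, AO}; Quinn ∈ {AA, AO}.
Weight each parental genotype pair by prior × P(type-A child):
  AA × AA: posterior weight 4/15; P(next child type A) = 1.
  AA × AO: posterior weight 4/15; P(next child type A) = 1.
  AO × AA: posterior weight 4/15; P(next child type A) = 1.
  AO × AO: posterior weight 1/5; P(next child type A) = 3/4.
Weighted sum = 19/20.

19/20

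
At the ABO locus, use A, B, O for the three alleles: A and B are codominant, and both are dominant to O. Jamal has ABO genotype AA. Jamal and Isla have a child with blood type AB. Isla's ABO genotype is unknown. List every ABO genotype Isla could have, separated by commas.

For each candidate genotype of Isla, check whether crossing it with AA can produce every observed child phenotype.
  AA → possible child types {A} ✗
  AB → possible child types {A, AB} ✓
  AO → possible child types {A} ✗
  BB → possible child types {AB} ✓
  BO → possible child types {A, AB} ✓
  OO → possible child types {A} ✗

AB, BB, BO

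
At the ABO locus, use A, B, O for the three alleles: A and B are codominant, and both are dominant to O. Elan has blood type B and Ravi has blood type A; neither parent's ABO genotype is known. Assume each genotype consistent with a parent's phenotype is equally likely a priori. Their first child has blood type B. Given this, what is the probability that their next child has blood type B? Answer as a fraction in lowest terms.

Possible genotypes: Elan ∈ {BB, BO}; Ravi ∈ {AA, AO}.
Weight each parental genotype pair by prior × P(type-B child):
  BB × AO: posterior weight 2/3; P(next child type B) = 1/2.
  BO × AO: posterior weight 1/3; P(next child type B) = 1/4.
Weighted sum = 5/12.

5/12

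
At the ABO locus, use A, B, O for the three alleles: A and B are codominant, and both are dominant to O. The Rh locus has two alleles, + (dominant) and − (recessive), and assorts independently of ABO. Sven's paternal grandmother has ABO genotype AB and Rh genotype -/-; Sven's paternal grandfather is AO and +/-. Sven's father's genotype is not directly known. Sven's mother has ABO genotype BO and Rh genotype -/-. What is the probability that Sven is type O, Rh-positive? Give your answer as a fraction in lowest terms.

Sven's father's ABO genotype from AB × AO: 1/4 AA, 1/4 AB, 1/4 AO, 1/4 BO.
Crossing each possibility with the mother BO and summing P(type O): 1/4·0 + 1/4·0 + 1/4·1/4 + 1/4·1/4 = 1/8.
Similarly for Rh via the father's Rh distribution: P(Rh+) = 1/4.
Independent loci: 1/8 × 1/4 = 1/32.

1/32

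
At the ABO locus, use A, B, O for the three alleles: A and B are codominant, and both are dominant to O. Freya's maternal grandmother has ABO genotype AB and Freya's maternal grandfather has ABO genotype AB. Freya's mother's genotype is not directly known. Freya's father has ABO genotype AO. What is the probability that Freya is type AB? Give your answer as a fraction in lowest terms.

Freya's mother's ABO genotype from AB × AB: 1/4 AA, 1/2 AB, 1/4 BB.
Crossing each possibility with the father AO and summing P(type AB): 1/4·0 + 1/2·1/4 + 1/4·1/2 = 1/4.

1/4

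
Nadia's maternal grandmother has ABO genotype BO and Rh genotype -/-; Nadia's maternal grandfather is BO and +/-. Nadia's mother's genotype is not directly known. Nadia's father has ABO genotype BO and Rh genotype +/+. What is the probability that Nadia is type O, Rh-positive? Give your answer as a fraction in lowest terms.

Nadia's mother's ABO genotype from BO × BO: 1/4 BB, 1/2 BO, 1/4 OO.
Crossing each possibility with the father BO and summing P(type O): 1/4·0 + 1/2·1/4 + 1/4·1/2 = 1/4.
Similarly for Rh via the mother's Rh distribution: P(Rh+) = 1.
Independent loci: 1/4 × 1 = 1/4.

1/4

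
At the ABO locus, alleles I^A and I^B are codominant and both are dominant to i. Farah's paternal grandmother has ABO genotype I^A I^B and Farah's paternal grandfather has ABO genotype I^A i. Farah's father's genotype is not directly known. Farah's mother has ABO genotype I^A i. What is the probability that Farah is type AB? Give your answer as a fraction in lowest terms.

Farah's father's ABO genotype from I^A I^B × I^A i: 1/4 I^A I^A, 1/4 I^A I^B, 1/4 I^A i, 1/4 I^B i.
Crossing each possibility with the mother I^A i and summing P(type AB): 1/4·0 + 1/4·1/4 + 1/4·0 + 1/4·1/4 = 1/8.

1/8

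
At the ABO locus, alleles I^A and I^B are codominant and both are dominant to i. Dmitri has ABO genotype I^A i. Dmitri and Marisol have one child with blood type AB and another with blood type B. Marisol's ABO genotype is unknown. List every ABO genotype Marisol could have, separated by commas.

I^A I^B, I^B I^B, I^B i

For each candidate genotype of Marisol, check whether crossing it with I^A i can produce every observed child phenotype.
  I^A I^A → possible child types {A} ✗
  I^A I^B → possible child types {A, B, AB} ✓
  I^A i → possible child types {O, A} ✗
  I^B I^B → possible child types {B, AB} ✓
  I^B i → possible child types {O, A, B, AB} ✓
  i i → possible child types {O, A} ✗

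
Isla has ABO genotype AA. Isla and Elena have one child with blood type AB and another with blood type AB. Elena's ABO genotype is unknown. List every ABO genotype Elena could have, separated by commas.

For each candidate genotype of Elena, check whether crossing it with AA can produce every observed child phenotype.
  AA → possible child types {A} ✗
  AB → possible child types {A, AB} ✓
  AO → possible child types {A} ✗
  BB → possible child types {AB} ✓
  BO → possible child types {A, AB} ✓
  OO → possible child types {A} ✗

AB, BB, BO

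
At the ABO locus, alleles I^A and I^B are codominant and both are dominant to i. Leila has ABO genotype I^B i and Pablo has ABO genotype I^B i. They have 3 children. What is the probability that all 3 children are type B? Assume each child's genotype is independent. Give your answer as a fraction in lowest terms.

ABO cross I^B i × I^B i → 1/4 O, 3/4 B.
So P(type B) = 3/4 per child.
All 3 independent: (3/4)^3 = 27/64.

27/64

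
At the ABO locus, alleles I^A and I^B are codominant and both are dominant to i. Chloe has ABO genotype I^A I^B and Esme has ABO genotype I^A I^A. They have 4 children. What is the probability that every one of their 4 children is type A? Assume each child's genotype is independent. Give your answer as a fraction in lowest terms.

ABO cross I^A I^B × I^A I^A → 1/2 A, 1/2 AB.
So P(type A) = 1/2 per child.
All 4 independent: (1/2)^4 = 1/16.

1/16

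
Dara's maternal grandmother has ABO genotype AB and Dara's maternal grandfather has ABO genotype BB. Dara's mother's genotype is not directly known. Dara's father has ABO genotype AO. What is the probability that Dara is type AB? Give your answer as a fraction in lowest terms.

Dara's mother's ABO genotype from AB × BB: 1/2 AB, 1/2 BB.
Crossing each possibility with the father AO and summing P(type AB): 1/2·1/4 + 1/2·1/2 = 3/8.

3/8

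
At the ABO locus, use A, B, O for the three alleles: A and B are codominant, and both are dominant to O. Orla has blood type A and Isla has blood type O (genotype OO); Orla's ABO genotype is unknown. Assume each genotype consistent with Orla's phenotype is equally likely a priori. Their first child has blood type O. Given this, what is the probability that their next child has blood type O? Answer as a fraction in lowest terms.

1/2

Possible genotypes: Orla ∈ {AA, AO}; Isla ∈ {OO}.
Weight each parental genotype pair by prior × P(type-O child):
  AO × OO: posterior weight 1; P(next child type O) = 1/2.
Weighted sum = 1/2.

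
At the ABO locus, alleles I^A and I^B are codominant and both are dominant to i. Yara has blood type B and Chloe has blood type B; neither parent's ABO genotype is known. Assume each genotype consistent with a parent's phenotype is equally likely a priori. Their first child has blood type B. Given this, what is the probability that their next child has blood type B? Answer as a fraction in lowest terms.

Possible genotypes: Yara ∈ {I^B I^B, I^B i}; Chloe ∈ {I^B I^B, I^B i}.
Weight each parental genotype pair by prior × P(type-B child):
  I^B I^B × I^B I^B: posterior weight 4/15; P(next child type B) = 1.
  I^B I^B × I^B i: posterior weight 4/15; P(next child type B) = 1.
  I^B i × I^B I^B: posterior weight 4/15; P(next child type B) = 1.
  I^B i × I^B i: posterior weight 1/5; P(next child type B) = 3/4.
Weighted sum = 19/20.

19/20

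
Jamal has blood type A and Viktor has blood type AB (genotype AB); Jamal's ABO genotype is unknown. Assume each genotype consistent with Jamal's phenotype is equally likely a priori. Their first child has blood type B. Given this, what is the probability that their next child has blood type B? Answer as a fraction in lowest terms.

1/4

Possible genotypes: Jamal ∈ {AA, AO}; Viktor ∈ {AB}.
Weight each parental genotype pair by prior × P(type-B child):
  AO × AB: posterior weight 1; P(next child type B) = 1/4.
Weighted sum = 1/4.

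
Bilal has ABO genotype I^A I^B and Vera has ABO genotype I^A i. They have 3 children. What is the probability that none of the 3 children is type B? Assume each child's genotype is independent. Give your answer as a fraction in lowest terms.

27/64

ABO cross I^A I^B × I^A i → 1/2 A, 1/4 B, 1/4 AB.
So P(type B) = 1/4 per child.
P(not type B) = 3/4 for one child; (3/4)^3 = 27/64.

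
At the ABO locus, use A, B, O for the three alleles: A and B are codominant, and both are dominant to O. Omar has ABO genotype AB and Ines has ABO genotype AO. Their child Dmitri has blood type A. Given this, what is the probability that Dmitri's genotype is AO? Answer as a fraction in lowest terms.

Cross AB × AO → 1/4 AA, 1/4 AB, 1/4 AO, 1/4 BO.
Type-A genotypes among offspring: AA (1/4), AO (1/4); total 1/2.
P(AO | type A) = (1/4) / (1/2) = 1/2.

1/2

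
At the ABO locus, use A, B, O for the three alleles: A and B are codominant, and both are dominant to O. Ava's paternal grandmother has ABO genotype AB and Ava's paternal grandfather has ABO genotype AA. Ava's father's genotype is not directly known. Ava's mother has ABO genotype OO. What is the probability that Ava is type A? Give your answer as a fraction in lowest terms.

Ava's father's ABO genotype from AB × AA: 1/2 AA, 1/2 AB.
Crossing each possibility with the mother OO and summing P(type A): 1/2·1 + 1/2·1/2 = 3/4.

3/4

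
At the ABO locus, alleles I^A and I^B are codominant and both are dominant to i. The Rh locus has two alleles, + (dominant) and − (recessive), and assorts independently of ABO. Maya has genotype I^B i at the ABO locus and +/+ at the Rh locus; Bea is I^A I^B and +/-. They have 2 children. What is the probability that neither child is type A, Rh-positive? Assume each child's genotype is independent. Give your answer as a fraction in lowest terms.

ABO cross I^B i × I^A I^B → 1/4 A, 1/2 B, 1/4 AB.
Rh cross +/+ × +/- → 1 Rh+; so P(type A, Rh-positive) = 1/4 × 1 = 1/4 per child.
P(not type A, Rh-positive) = 3/4 for one child; (3/4)^2 = 9/16.

9/16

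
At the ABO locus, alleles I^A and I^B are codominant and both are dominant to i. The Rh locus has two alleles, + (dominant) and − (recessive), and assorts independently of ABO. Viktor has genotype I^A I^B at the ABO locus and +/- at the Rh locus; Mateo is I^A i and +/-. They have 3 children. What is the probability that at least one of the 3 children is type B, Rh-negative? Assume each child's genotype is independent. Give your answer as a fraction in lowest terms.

721/4096

ABO cross I^A I^B × I^A i → 1/2 A, 1/4 B, 1/4 AB.
Rh cross +/- × +/- → 3/4 Rh+, 1/4 Rh-; so P(type B, Rh-negative) = 1/4 × 1/4 = 1/16 per child.
P(none) = (15/16)^3 = 3375/4096; P(at least one) = 1 − 3375/4096 = 721/4096.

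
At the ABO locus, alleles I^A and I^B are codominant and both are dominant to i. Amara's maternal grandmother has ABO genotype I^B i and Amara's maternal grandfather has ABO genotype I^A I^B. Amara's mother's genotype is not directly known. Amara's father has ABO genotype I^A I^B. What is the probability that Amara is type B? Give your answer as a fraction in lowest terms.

Amara's mother's ABO genotype from I^B i × I^A I^B: 1/4 I^A I^B, 1/4 I^A i, 1/4 I^B I^B, 1/4 I^B i.
Crossing each possibility with the father I^A I^B and summing P(type B): 1/4·1/4 + 1/4·1/4 + 1/4·1/2 + 1/4·1/2 = 3/8.

3/8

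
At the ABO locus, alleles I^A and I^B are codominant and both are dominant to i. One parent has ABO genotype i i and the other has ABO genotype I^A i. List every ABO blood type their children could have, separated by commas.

Gametes from i i × I^A i give offspring ABO genotypes I^A i, i i, i.e. phenotypes O, A.

O, A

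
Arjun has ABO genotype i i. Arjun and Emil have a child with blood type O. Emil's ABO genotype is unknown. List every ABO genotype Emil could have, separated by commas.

I^A i, I^B i, i i

For each candidate genotype of Emil, check whether crossing it with i i can produce every observed child phenotype.
  I^A I^A → possible child types {A} ✗
  I^A I^B → possible child types {A, B} ✗
  I^A i → possible child types {O, A} ✓
  I^B I^B → possible child types {B} ✗
  I^B i → possible child types {O, B} ✓
  i i → possible child types {O} ✓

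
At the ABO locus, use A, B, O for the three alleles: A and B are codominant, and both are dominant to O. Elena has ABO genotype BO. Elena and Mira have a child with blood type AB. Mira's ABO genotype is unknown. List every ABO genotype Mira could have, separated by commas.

AA, AB, AO

For each candidate genotype of Mira, check whether crossing it with BO can produce every observed child phenotype.
  AA → possible child types {A, AB} ✓
  AB → possible child types {A, B, AB} ✓
  AO → possible child types {O, A, B, AB} ✓
  BB → possible child types {B} ✗
  BO → possible child types {O, B} ✗
  OO → possible child types {O, B} ✗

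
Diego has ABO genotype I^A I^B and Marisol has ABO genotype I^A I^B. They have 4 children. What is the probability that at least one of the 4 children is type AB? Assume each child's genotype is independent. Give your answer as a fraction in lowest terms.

ABO cross I^A I^B × I^A I^B → 1/4 A, 1/4 B, 1/2 AB.
So P(type AB) = 1/2 per child.
P(none) = (1/2)^4 = 1/16; P(at least one) = 1 − 1/16 = 15/16.

15/16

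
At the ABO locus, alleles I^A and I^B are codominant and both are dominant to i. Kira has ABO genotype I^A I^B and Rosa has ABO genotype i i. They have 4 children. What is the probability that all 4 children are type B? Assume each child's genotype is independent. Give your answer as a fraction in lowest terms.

1/16

ABO cross I^A I^B × i i → 1/2 A, 1/2 B.
So P(type B) = 1/2 per child.
All 4 independent: (1/2)^4 = 1/16.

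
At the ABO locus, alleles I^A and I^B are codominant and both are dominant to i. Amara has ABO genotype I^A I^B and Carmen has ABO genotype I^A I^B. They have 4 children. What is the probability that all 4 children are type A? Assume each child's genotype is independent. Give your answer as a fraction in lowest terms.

1/256

ABO cross I^A I^B × I^A I^B → 1/4 A, 1/4 B, 1/2 AB.
So P(type A) = 1/4 per child.
All 4 independent: (1/4)^4 = 1/256.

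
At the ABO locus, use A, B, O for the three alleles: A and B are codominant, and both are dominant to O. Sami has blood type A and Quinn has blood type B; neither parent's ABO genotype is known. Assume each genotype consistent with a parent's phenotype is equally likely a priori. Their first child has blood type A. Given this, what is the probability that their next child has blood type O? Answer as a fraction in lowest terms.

1/12

Possible genotypes: Sami ∈ {AA, AO}; Quinn ∈ {BB, BO}.
Weight each parental genotype pair by prior × P(type-A child):
  AA × BO: posterior weight 2/3; P(next child type O) = 0.
  AO × BO: posterior weight 1/3; P(next child type O) = 1/4.
Weighted sum = 1/12.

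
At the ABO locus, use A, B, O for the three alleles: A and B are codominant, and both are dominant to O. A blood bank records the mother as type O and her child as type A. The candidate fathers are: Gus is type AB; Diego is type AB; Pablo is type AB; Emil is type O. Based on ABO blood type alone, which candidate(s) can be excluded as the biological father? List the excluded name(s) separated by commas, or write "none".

Emil

A candidate is excluded only if no genotype consistent with his phenotype could produce a type A child with a type O mother.
Emil (type O): no genotype consistent with that phenotype can produce a type-A child with a type-O mother.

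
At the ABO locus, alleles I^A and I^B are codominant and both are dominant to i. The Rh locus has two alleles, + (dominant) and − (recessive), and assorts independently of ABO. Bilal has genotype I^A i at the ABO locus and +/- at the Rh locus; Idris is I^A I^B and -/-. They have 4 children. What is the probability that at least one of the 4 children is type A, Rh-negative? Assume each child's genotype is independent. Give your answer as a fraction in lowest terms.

ABO cross I^A i × I^A I^B → 1/2 A, 1/4 B, 1/4 AB.
Rh cross +/- × -/- → 1/2 Rh+, 1/2 Rh-; so P(type A, Rh-negative) = 1/2 × 1/2 = 1/4 per child.
P(none) = (3/4)^4 = 81/256; P(at least one) = 1 − 81/256 = 175/256.

175/256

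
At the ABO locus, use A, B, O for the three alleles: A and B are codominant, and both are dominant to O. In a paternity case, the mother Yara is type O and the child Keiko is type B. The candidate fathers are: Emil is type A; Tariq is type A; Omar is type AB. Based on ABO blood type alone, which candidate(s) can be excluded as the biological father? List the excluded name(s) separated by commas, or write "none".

A candidate is excluded only if no genotype consistent with his phenotype could produce a type B child with a type O mother.
Emil (type A): no genotype consistent with that phenotype can produce a type-B child with a type-O mother.
Tariq (type A): no genotype consistent with that phenotype can produce a type-B child with a type-O mother.

Emil, Tariq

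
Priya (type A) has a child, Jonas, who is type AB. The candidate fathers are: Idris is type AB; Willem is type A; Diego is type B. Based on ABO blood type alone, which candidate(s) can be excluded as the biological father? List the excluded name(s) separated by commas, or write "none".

A candidate is excluded only if no genotype consistent with his phenotype could produce a type AB child with a type A mother.
Willem (type A): no genotype consistent with that phenotype can produce a type-AB child with a type-A mother.

Willem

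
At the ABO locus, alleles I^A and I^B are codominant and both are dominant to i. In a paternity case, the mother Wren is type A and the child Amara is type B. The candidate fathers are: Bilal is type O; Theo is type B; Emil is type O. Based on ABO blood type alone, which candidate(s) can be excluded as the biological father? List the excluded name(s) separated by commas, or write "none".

Bilal, Emil

A candidate is excluded only if no genotype consistent with his phenotype could produce a type B child with a type A mother.
Bilal (type O): no genotype consistent with that phenotype can produce a type-B child with a type-A mother.
Emil (type O): no genotype consistent with that phenotype can produce a type-B child with a type-A mother.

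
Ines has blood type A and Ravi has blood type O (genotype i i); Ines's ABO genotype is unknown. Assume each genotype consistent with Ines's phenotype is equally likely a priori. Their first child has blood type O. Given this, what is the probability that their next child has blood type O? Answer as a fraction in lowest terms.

1/2

Possible genotypes: Ines ∈ {I^A I^A, I^A i}; Ravi ∈ {i i}.
Weight each parental genotype pair by prior × P(type-O child):
  I^A i × i i: posterior weight 1; P(next child type O) = 1/2.
Weighted sum = 1/2.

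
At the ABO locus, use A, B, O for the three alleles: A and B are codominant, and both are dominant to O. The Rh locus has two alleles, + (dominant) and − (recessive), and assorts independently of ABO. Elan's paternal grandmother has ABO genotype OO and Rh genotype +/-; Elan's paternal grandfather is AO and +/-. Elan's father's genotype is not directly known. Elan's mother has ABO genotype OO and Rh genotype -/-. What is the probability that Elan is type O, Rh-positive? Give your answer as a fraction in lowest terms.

3/8

Elan's father's ABO genotype from OO × AO: 1/2 AO, 1/2 OO.
Crossing each possibility with the mother OO and summing P(type O): 1/2·1/2 + 1/2·1 = 3/4.
Similarly for Rh via the father's Rh distribution: P(Rh+) = 1/2.
Independent loci: 3/4 × 1/2 = 3/8.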